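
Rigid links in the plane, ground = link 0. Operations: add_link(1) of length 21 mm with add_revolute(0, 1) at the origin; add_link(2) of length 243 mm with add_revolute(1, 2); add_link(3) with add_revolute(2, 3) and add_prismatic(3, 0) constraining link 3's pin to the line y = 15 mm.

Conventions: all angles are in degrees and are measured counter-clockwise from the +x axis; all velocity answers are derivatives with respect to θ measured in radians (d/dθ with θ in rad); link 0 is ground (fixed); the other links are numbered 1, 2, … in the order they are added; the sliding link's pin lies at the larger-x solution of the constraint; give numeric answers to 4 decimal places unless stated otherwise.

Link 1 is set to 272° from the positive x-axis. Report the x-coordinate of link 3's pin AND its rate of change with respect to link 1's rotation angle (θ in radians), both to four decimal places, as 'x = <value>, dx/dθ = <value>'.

geometry: r = 21 mm, L = 243 mm, e = 15 mm
crank pin P = (r cos θ, r sin θ) = (0.732889, -20.987207)
h = r sin θ − e = -20.987207 − 15 = -35.987207
x = r cos θ + √(L² − h²) = 0.732889 + 240.320455 = 241.053344
dx/dθ = −r sin θ − h·r cos θ/√(L² − h²) (θ in radians; h = -35.987207) = 21.096955

x = 241.0533, dx/dθ = 21.0970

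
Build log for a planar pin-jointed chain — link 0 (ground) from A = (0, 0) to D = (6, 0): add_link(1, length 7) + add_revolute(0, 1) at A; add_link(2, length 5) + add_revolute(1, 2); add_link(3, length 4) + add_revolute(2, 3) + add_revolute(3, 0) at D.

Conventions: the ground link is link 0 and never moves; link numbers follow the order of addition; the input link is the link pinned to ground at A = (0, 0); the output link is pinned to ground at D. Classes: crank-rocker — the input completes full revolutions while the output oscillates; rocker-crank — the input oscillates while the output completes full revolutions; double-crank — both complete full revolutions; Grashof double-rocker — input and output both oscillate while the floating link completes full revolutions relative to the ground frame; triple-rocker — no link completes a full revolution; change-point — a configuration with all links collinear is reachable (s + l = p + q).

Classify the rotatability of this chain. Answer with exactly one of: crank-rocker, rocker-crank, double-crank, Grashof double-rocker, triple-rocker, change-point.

lengths: ground=6, input=7, coupler=5, output=4
sorted: s=4 (shortest), l=7 (longest), p+q=11
s + l = 11 vs p + q = 11
s + l = p + q → change-point (collinear configuration reachable)

change-point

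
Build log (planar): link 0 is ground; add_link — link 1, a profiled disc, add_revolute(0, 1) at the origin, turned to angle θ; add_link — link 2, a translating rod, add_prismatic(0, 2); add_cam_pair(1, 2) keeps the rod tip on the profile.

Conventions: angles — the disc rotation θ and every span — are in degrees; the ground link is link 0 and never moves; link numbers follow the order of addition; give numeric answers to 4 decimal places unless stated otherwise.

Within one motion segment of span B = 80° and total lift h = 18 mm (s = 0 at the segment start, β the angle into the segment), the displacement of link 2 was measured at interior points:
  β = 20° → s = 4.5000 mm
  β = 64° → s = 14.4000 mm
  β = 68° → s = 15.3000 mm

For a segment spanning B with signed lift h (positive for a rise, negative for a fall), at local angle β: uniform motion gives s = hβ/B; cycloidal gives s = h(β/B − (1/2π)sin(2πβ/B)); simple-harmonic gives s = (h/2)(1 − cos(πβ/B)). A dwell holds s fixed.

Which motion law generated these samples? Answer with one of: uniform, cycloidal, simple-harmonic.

candidates at β/B = r: uniform s = h·r (linear in β); cycloidal s = h·(r − sin(2πr)/(2π)); simple-harmonic s = (h/2)(1 − cos(πr))
β=20°: printed 4.5000 | uniform 4.5000, cycloidal 1.6352, simple-harmonic 2.6360
β=64°: printed 14.4000 | uniform 14.4000, cycloidal 17.1246, simple-harmonic 16.2812
β=68°: printed 15.3000 | uniform 15.3000, cycloidal 17.6177, simple-harmonic 17.0191
only one law matches every sample → uniform

uniform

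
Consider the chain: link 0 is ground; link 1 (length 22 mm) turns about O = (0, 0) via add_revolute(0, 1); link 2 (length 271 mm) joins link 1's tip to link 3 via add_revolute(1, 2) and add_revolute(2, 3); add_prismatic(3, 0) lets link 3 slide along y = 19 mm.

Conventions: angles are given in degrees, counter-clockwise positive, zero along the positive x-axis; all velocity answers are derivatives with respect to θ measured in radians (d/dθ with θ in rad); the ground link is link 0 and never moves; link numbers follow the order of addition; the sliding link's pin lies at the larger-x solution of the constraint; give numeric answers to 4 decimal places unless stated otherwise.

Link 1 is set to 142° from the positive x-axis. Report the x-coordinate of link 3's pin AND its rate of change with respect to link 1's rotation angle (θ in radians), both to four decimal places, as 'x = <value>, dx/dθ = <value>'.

geometry: r = 22 mm, L = 271 mm, e = 19 mm
crank pin P = (r cos θ, r sin θ) = (-17.336237, 13.544552)
h = r sin θ − e = 13.544552 − 19 = -5.455448
x = r cos θ + √(L² − h²) = -17.336237 + 270.945083 = 253.608847
dx/dθ = −r sin θ − h·r cos θ/√(L² − h²) (θ in radians; h = -5.455448) = -13.893616

x = 253.6088, dx/dθ = -13.8936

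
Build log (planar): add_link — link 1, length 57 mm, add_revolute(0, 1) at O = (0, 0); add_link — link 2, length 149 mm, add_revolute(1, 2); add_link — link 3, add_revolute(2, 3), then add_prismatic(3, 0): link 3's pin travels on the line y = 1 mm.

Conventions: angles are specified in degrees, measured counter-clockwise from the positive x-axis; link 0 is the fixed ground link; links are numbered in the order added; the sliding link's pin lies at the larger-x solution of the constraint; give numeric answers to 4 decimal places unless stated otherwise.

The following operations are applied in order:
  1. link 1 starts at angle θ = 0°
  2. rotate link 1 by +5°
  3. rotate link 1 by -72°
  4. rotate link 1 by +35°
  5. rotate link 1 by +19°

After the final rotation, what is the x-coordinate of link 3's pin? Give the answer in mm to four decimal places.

geometry: r = 57 mm, L = 149 mm, e = 1 mm; θ starts at 0°
rotate link 1 by +5°: θ ← 0° +5° = 5°
rotate link 1 by -72°: θ ← 5° -72° = -67°
rotate link 1 by +35°: θ ← -67° +35° = -32°
rotate link 1 by +19°: θ ← -32° +19° = -13°
crank pin P = (r cos θ, r sin θ) = (55.539094, -12.822210)
h = r sin θ − e = -12.822210 − 1 = -13.822210
x = r cos θ + √(L² − h²) = 55.539094 + 148.357496 = 203.896589

203.8966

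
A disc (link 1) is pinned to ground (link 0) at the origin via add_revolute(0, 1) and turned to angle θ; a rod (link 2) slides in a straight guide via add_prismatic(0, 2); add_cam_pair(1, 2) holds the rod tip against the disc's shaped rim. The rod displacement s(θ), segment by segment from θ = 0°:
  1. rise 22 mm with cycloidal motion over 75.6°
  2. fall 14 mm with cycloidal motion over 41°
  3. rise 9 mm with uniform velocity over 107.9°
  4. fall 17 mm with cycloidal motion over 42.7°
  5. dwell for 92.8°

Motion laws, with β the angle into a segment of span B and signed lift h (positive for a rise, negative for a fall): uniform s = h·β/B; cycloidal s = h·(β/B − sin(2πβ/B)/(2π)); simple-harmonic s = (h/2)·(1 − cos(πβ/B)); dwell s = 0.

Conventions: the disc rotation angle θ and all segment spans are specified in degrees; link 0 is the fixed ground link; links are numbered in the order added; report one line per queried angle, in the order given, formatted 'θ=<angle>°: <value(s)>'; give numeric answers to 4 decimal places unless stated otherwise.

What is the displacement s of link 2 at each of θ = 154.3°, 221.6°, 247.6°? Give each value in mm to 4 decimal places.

segment 1 (0° to 75.6°, cycloidal, h = 22) is passed completely: s = 0.0000 + (22) = 22.0000
segment 2 (75.6° to 116.6°, cycloidal, h = -14) is passed completely: s = 22.0000 + (-14) = 8.0000
θ = 154.3° falls in segment 3 (116.6° to 224.5°, uniform, h = 9): β = 154.3 − 116.6 = 37.7°, B = 107.9°; Δs = 9·37.7/107.9 = 3.1446; s = 8.0000 + 3.1446 = 11.1446
θ = 221.6° falls in segment 3 (116.6° to 224.5°, uniform, h = 9): β = 221.6 − 116.6 = 105°, B = 107.9°; Δs = 9·105/107.9 = 8.7581; s = 8.0000 + 8.7581 = 16.7581
segment 3 (116.6° to 224.5°, uniform, h = 9) is passed completely: s = 8.0000 + (9) = 17.0000
θ = 247.6° falls in segment 4 (224.5° to 267.2°, cycloidal, h = -17): β = 247.6 − 224.5 = 23.1°, B = 42.7°; Δs = -17·(0.5410 − sin(2π·0.5410)/(2π)) = -9.8858; s = 17.0000 − 9.8858 = 7.1142

θ=154.3°: 11.1446
θ=221.6°: 16.7581
θ=247.6°: 7.1142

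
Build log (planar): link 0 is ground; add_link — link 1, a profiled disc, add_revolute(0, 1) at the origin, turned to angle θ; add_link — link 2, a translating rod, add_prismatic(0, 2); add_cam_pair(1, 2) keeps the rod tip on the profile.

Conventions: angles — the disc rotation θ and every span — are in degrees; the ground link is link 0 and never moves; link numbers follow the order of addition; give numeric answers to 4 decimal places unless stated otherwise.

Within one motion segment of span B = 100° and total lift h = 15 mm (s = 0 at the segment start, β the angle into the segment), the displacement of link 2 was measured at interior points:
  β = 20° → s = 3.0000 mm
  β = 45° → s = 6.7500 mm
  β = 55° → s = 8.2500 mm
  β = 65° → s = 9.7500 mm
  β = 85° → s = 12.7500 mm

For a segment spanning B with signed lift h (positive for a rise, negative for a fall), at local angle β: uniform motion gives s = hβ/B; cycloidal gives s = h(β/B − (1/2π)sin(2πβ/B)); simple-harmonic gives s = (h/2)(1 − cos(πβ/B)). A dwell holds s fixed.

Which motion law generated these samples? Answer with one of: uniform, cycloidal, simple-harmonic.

candidates at β/B = r: uniform s = h·r (linear in β); cycloidal s = h·(r − sin(2πr)/(2π)); simple-harmonic s = (h/2)(1 − cos(πr))
β=20°: printed 3.0000 | uniform 3.0000, cycloidal 0.7295, simple-harmonic 1.4324
β=45°: printed 6.7500 | uniform 6.7500, cycloidal 6.0123, simple-harmonic 6.3267
β=55°: printed 8.2500 | uniform 8.2500, cycloidal 8.9877, simple-harmonic 8.6733
β=65°: printed 9.7500 | uniform 9.7500, cycloidal 11.6814, simple-harmonic 10.9049
β=85°: printed 12.7500 | uniform 12.7500, cycloidal 14.6814, simple-harmonic 14.1825
only one law matches every sample → uniform

uniform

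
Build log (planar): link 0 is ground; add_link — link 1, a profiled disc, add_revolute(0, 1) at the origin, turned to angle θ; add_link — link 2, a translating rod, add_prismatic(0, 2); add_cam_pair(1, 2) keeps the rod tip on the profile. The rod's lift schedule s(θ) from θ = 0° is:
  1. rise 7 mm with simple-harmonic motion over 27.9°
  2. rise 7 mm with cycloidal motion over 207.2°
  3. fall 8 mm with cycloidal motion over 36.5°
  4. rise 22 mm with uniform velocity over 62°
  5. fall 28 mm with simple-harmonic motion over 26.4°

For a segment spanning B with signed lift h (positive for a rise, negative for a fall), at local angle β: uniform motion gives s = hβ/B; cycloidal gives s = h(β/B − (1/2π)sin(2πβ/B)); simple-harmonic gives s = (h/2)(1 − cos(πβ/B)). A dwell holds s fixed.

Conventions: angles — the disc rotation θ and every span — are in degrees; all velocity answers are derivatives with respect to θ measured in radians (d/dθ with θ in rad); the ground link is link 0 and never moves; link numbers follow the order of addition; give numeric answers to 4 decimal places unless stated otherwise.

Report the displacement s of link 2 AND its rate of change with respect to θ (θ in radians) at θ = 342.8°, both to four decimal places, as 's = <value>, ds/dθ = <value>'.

seg 1 [0°–27.9°] simple-harmonic, h=7: full span → s += 7 → s = 7.0000
seg 2 [27.9°–235.1°] cycloidal, h=7: full span → s += 7 → s = 14.0000
seg 3 [235.1°–271.6°] cycloidal, h=-8: full span → s += -8 → s = 6.0000
seg 4 [271.6°–333.6°] uniform, h=22: full span → s += 22 → s = 28.0000
seg 5 [333.6°–360°] simple-harmonic, h=-28: θ=342.8° here. β=9.2, B=26.4. -28/2·(1 − cos(π·0.3485)) = -7.5848 → s = 20.4152
velocity in seg [333.6°–360°] (simple-harmonic), θ in radians: β = 9.2° = 0.1606 rad, B = 26.4° = 0.4608 rad; ds/dθ = (πh/(2B)) sin(πβ/B) = (π·(-28)/(2·0.4608)) sin(π·0.3485) = -84.843384 mm/rad

s = 20.4152, ds/dθ = -84.8434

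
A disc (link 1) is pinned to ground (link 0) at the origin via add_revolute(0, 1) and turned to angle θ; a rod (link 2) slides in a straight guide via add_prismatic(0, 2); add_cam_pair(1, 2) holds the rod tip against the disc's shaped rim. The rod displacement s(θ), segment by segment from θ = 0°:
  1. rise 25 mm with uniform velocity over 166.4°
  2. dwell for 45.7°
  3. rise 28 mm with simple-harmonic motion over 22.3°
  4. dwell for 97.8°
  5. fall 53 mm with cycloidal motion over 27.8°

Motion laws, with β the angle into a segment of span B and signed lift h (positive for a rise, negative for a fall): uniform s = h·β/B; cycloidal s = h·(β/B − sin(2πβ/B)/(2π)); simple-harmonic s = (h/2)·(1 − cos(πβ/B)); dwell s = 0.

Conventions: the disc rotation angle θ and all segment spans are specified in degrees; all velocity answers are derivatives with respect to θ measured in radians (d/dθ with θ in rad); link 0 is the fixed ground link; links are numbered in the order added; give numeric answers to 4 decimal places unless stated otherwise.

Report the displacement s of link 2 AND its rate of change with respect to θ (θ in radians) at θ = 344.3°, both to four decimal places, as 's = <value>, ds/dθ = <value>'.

segment 1 (0° to 166.4°, uniform, h = 25) is passed completely: s = 0.0000 + (25) = 25.0000
segment 2 (166.4° to 212.1°, dwell): s unchanged at 25.0000
segment 3 (212.1° to 234.4°, simple-harmonic, h = 28) is passed completely: s = 25.0000 + (28) = 53.0000
segment 4 (234.4° to 332.2°, dwell): s unchanged at 53.0000
θ = 344.3° falls in segment 5 (332.2° to 360°, cycloidal, h = -53): β = 344.3 − 332.2 = 12.1°, B = 27.8°; Δs = -53·(0.4353 − sin(2π·0.4353)/(2π)) = -19.7306; s = 53.0000 − 19.7306 = 33.2694
velocity in seg [332.2°–360°] (cycloidal), θ in radians: β = 12.1° = 0.2112 rad, B = 27.8° = 0.4852 rad; ds/dθ = (h/B)(1 − cos(2πβ/B)) = ((-53)/0.4852)(1 − cos(2π·0.4353)) = -209.550525 mm/rad

s = 33.2694, ds/dθ = -209.5505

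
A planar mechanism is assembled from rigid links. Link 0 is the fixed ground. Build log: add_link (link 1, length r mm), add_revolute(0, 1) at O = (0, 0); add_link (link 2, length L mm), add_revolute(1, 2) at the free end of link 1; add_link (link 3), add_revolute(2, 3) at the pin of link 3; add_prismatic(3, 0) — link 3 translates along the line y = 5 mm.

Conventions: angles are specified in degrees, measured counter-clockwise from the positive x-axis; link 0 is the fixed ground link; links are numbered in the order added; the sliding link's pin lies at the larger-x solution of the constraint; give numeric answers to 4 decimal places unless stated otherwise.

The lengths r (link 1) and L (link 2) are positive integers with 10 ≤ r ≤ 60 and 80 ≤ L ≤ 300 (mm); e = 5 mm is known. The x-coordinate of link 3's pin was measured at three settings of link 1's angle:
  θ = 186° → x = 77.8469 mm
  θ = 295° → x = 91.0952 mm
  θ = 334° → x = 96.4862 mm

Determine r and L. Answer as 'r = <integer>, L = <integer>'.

constraint per measurement: (x − r cos θ)² + (r sin θ − e)² = L²
subtracting the θ₁ and θ₂ equations cancels the r² and L² terms:
r = (x₁² − x₂²) / (2[(x₁cos θ₁ + e sin θ₁) − (x₂cos θ₂ + e sin θ₂)]) = 10.0000 → r = 10
L² = (x₁ − r cos θ₁)² + (r sin θ₁ − e)² = 7744.0016 → L = 88.0000 → L = 88
check at θ₃=334°: x = 96.4862 (printed 96.4862) ✓

r = 10, L = 88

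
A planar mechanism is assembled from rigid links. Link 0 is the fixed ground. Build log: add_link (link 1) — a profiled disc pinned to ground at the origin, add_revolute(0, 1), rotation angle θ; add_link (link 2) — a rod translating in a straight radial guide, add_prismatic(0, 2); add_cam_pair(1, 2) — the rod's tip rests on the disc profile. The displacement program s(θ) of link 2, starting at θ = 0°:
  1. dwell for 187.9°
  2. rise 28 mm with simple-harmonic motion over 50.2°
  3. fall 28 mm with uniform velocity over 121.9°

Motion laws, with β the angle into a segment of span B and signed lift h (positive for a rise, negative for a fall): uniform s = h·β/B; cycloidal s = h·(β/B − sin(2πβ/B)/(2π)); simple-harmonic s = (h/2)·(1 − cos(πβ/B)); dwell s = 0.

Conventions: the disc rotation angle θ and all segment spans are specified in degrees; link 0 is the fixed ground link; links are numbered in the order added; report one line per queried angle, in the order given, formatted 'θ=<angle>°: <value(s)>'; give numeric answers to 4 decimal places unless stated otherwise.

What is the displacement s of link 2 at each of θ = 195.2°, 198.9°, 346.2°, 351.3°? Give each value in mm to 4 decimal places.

seg 1 [0°–187.9°] dwell: s stays 0.0000
seg 2 [187.9°–238.1°] simple-harmonic, h=28: θ=195.2° here. β=7.3, B=50.2. 28/2·(1 − cos(π·0.1454)) = 1.4357 → s = 1.4357
seg 2 [187.9°–238.1°] simple-harmonic, h=28: θ=198.9° here. β=11, B=50.2. 28/2·(1 − cos(π·0.2191)) = 3.1883 → s = 3.1883
seg 2 [187.9°–238.1°] simple-harmonic, h=28: full span → s += 28 → s = 28.0000
seg 3 [238.1°–360°] uniform, h=-28: θ=346.2° here. β=108.1, B=121.9. -28·108.1/121.9 = -24.8302 → s = 3.1698
seg 3 [238.1°–360°] uniform, h=-28: θ=351.3° here. β=113.2, B=121.9. -28·113.2/121.9 = -26.0016 → s = 1.9984

θ=195.2°: 1.4357
θ=198.9°: 3.1883
θ=346.2°: 3.1698
θ=351.3°: 1.9984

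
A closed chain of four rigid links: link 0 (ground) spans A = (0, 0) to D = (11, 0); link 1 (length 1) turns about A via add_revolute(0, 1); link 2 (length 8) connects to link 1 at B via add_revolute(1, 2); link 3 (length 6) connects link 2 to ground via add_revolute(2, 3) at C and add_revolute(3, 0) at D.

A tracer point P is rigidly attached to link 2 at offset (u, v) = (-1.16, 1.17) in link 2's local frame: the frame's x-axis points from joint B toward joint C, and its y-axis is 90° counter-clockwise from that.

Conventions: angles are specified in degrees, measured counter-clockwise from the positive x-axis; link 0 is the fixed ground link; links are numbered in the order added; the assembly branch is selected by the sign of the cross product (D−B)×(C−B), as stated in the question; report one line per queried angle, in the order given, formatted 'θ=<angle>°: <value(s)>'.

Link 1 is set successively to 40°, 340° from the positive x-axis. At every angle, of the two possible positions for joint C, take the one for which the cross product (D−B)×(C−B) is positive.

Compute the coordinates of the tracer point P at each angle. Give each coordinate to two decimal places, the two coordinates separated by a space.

A=(0,0), D=(11.00,0)
θ=40°: B = A + 1.00·(cos40°, sin40°) = (0.7660, 0.6428)
θ=40°: |BD| = 10.2541
θ=40°: circle(B,8.00) ∩ circle(D,6.00): a=6.4924, h=4.6743
θ=40°:   candidates: C₊=(7.5387,4.9009) cross=47.931; C₋=(6.9526,-4.4293) cross=-47.931
θ=40°:   branch + wants cross > 0 → take C=(7.5387,4.9009) (cross=47.931)
θ=40°: ex = (C−B)/|BC| = (0.8466,0.5323); ey = (-0.5323,0.8466)
θ=40°: P = B + -1.16·ex + 1.17·ey = (-0.8387,1.0159)
θ=340°: B = A + 1.00·(cos340°, sin340°) = (0.9397, -0.3420)
θ=340°: |BD| = 10.0661
θ=340°: circle(B,8.00) ∩ circle(D,6.00): a=6.4239, h=4.7680
θ=340°:   candidates: C₊=(7.1978,4.6415) cross=47.995; C₋=(7.5219,-4.8890) cross=-47.995
θ=340°:   branch + wants cross > 0 → take C=(7.1978,4.6415) (cross=47.995)
θ=340°: ex = (C−B)/|BC| = (0.7823,0.6229); ey = (-0.6229,0.7823)
θ=340°: P = B + -1.16·ex + 1.17·ey = (-0.6966,-0.1494)

θ=40°: -0.84 1.02
θ=340°: -0.70 -0.15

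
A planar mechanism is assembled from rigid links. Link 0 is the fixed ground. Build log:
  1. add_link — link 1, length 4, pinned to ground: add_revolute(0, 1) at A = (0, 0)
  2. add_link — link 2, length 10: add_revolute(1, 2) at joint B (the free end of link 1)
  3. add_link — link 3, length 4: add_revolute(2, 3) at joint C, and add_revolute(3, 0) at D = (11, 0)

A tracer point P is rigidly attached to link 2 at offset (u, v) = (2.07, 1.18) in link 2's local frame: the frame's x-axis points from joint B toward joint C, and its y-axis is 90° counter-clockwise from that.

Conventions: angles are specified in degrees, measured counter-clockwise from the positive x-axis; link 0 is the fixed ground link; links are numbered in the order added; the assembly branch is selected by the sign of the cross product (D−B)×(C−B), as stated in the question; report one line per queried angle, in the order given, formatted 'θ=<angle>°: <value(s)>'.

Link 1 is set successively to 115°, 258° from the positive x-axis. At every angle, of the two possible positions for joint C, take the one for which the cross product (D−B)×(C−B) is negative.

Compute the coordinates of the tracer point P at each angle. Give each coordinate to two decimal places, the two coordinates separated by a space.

A=(0,0), D=(11.00,0)
θ=115°: B = A + 4.00·(cos115°, sin115°) = (-1.6905, 3.6252)
θ=115°: |BD| = 13.1981
θ=115°: circle(B,10.00) ∩ circle(D,4.00): a=9.7813, h=2.0798
θ=115°:   candidates: C₊=(8.2859,2.9383) cross=27.449; C₋=(7.1434,-1.0613) cross=-27.449
θ=115°:   branch - wants cross < 0 → take C=(7.1434,-1.0613) (cross=-27.449)
θ=115°: ex = (C−B)/|BC| = (0.8834,-0.4687); ey = (0.4687,0.8834)
θ=115°: P = B + 2.07·ex + 1.18·ey = (0.6911,3.6975)
θ=258°: B = A + 4.00·(cos258°, sin258°) = (-0.8316, -3.9126)
θ=258°: |BD| = 12.4618
θ=258°: circle(B,10.00) ∩ circle(D,4.00): a=9.6012, h=2.7959
θ=258°:   candidates: C₊=(7.4062,1.7564) cross=34.842; C₋=(9.1619,-3.5526) cross=-34.842
θ=258°:   branch - wants cross < 0 → take C=(9.1619,-3.5526) (cross=-34.842)
θ=258°: ex = (C−B)/|BC| = (0.9994,0.0360); ey = (-0.0360,0.9994)
θ=258°: P = B + 2.07·ex + 1.18·ey = (1.1945,-2.6588)

θ=115°: 0.69 3.70
θ=258°: 1.19 -2.66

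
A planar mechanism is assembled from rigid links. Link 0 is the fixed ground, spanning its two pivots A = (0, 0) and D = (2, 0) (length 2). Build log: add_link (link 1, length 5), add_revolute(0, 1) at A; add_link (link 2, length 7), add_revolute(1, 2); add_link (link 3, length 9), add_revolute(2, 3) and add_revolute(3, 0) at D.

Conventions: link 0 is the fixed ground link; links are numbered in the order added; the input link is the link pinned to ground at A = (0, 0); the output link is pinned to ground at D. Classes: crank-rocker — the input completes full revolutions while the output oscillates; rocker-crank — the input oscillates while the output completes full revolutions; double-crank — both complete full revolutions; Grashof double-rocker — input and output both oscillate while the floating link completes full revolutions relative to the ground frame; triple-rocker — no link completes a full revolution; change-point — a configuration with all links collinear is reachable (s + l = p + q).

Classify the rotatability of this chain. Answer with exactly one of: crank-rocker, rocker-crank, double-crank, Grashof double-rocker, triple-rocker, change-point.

lengths: ground=2, input=5, coupler=7, output=9
sorted: s=2 (shortest), l=9 (longest), p+q=12
s + l = 11 vs p + q = 12
s + l < p + q (Grashof) with shortest = ground link → double-crank

double-crank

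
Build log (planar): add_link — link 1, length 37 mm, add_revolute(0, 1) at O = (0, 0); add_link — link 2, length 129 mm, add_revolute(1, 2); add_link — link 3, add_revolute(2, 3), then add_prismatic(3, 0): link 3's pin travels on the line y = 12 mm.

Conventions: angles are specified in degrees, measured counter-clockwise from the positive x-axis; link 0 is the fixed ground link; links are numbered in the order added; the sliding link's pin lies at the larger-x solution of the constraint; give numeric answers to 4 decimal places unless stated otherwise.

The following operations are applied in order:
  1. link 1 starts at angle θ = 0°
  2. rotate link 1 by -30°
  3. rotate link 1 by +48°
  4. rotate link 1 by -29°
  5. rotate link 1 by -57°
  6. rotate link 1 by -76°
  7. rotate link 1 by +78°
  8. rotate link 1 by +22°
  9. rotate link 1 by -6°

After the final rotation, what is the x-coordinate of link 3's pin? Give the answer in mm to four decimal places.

geometry: r = 37 mm, L = 129 mm, e = 12 mm; θ starts at 0°
rotate link 1 by -30°: θ ← 0° -30° = -30°
rotate link 1 by +48°: θ ← -30° +48° = 18°
rotate link 1 by -29°: θ ← 18° -29° = -11°
rotate link 1 by -57°: θ ← -11° -57° = -68°
rotate link 1 by -76°: θ ← -68° -76° = -144°
rotate link 1 by +78°: θ ← -144° +78° = -66°
rotate link 1 by +22°: θ ← -66° +22° = -44°
rotate link 1 by -6°: θ ← -44° -6° = -50°
crank pin P = (r cos θ, r sin θ) = (23.783142, -28.343644)
h = r sin θ − e = -28.343644 − 12 = -40.343644
x = r cos θ + √(L² − h²) = 23.783142 + 122.529141 = 146.312282

146.3123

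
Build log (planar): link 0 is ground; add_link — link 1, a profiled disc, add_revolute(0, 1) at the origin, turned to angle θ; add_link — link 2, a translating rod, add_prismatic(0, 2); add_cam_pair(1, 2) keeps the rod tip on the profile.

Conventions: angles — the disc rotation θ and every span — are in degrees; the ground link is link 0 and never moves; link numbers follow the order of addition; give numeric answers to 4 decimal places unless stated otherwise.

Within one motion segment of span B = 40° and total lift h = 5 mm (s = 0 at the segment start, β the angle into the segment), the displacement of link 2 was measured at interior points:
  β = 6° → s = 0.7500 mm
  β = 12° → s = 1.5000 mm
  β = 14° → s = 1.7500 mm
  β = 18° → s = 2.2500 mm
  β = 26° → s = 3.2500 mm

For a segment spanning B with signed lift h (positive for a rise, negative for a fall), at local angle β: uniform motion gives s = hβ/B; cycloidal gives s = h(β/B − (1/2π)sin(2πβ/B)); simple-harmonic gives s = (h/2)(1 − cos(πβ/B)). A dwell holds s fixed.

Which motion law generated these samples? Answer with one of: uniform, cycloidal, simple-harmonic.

candidates at β/B = r: uniform s = h·r (linear in β); cycloidal s = h·(r − sin(2πr)/(2π)); simple-harmonic s = (h/2)(1 − cos(πr))
β=6°: printed 0.7500 | uniform 0.7500, cycloidal 0.1062, simple-harmonic 0.2725
β=12°: printed 1.5000 | uniform 1.5000, cycloidal 0.7432, simple-harmonic 1.0305
β=14°: printed 1.7500 | uniform 1.7500, cycloidal 1.1062, simple-harmonic 1.3650
β=18°: printed 2.2500 | uniform 2.2500, cycloidal 2.0041, simple-harmonic 2.1089
β=26°: printed 3.2500 | uniform 3.2500, cycloidal 3.8938, simple-harmonic 3.6350
only one law matches every sample → uniform

uniform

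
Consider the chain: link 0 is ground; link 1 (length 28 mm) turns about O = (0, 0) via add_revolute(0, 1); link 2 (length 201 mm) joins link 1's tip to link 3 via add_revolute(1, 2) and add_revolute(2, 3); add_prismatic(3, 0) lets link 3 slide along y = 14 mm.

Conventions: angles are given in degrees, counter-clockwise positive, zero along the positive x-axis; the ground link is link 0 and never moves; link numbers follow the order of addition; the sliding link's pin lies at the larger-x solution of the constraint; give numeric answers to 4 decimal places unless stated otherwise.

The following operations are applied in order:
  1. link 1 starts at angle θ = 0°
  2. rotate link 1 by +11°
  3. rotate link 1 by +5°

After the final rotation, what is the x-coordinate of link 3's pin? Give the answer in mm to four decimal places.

geometry: r = 28 mm, L = 201 mm, e = 14 mm; θ starts at 0°
rotate link 1 by +11°: θ ← 0° +11° = 11°
rotate link 1 by +5°: θ ← 11° +5° = 16°
crank pin P = (r cos θ, r sin θ) = (26.915327, 7.717846)
h = r sin θ − e = 7.717846 − 14 = -6.282154
x = r cos θ + √(L² − h²) = 26.915327 + 200.901803 = 227.817131

227.8171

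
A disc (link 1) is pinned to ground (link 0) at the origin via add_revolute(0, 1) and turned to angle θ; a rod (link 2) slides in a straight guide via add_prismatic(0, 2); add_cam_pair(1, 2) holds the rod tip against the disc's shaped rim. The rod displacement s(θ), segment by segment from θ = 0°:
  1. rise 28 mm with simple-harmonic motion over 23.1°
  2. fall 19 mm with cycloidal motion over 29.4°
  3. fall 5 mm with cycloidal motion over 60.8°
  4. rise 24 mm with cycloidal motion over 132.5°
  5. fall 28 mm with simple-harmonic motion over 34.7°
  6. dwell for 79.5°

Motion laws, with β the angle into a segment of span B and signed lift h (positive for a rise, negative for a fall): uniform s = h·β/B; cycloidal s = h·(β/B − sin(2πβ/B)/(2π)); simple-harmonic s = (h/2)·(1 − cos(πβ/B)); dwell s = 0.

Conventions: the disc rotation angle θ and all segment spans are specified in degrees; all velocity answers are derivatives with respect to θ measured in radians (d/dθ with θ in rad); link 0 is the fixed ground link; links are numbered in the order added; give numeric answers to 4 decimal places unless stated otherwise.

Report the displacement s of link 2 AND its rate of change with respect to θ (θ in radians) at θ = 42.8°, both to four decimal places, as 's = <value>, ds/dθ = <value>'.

segment 1 (0° to 23.1°, simple-harmonic, h = 28) is passed completely: s = 0.0000 + (28) = 28.0000
θ = 42.8° falls in segment 2 (23.1° to 52.5°, cycloidal, h = -19): β = 42.8 − 23.1 = 19.7°, B = 29.4°; Δs = -19·(0.6701 − sin(2π·0.6701)/(2π)) = -15.3818; s = 28.0000 − 15.3818 = 12.6182
velocity in seg [23.1°–52.5°] (cycloidal), θ in radians: β = 19.7° = 0.3438 rad, B = 29.4° = 0.5131 rad; ds/dθ = (h/B)(1 − cos(2πβ/B)) = ((-19)/0.5131)(1 − cos(2π·0.6701)) = -54.852334 mm/rad

s = 12.6182, ds/dθ = -54.8523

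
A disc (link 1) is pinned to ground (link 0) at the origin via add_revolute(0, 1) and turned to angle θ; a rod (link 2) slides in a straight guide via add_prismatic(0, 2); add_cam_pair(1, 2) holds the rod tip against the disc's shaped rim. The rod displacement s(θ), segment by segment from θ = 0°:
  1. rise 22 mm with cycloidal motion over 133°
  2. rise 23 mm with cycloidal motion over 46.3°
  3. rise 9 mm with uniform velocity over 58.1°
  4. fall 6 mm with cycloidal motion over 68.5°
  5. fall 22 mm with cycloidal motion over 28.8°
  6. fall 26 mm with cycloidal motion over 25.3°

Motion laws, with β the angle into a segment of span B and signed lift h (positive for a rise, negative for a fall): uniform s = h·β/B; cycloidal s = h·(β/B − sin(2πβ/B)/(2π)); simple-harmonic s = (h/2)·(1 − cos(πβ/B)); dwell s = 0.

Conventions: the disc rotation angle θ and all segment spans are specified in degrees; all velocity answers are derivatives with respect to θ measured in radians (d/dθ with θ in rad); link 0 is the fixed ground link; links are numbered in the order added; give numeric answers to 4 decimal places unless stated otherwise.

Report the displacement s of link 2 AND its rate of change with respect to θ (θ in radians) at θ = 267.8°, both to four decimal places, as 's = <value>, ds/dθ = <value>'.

segment 1 (0° to 133°, cycloidal, h = 22) is passed completely: s = 0.0000 + (22) = 22.0000
segment 2 (133° to 179.3°, cycloidal, h = 23) is passed completely: s = 22.0000 + (23) = 45.0000
segment 3 (179.3° to 237.4°, uniform, h = 9) is passed completely: s = 45.0000 + (9) = 54.0000
θ = 267.8° falls in segment 4 (237.4° to 305.9°, cycloidal, h = -6): β = 267.8 − 237.4 = 30.4°, B = 68.5°; Δs = -6·(0.4438 − sin(2π·0.4438)/(2π)) = -2.3325; s = 54.0000 − 2.3325 = 51.6675
velocity in seg [237.4°–305.9°] (cycloidal), θ in radians: β = 30.4° = 0.5306 rad, B = 68.5° = 1.1956 rad; ds/dθ = (h/B)(1 − cos(2πβ/B)) = ((-6)/1.1956)(1 − cos(2π·0.4438)) = -9.727521 mm/rad

s = 51.6675, ds/dθ = -9.7275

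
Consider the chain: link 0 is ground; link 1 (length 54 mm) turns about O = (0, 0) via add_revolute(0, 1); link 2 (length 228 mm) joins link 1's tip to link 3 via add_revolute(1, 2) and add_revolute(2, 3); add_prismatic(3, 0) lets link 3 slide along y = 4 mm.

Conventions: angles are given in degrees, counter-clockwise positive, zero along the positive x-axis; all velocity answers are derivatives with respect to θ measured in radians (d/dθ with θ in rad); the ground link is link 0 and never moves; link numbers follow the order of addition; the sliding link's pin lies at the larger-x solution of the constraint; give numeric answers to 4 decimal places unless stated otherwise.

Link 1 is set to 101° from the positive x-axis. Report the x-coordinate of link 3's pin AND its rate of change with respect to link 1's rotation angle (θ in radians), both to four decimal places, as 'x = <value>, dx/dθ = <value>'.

geometry: r = 54 mm, L = 228 mm, e = 4 mm
crank pin P = (r cos θ, r sin θ) = (-10.303686, 53.007868)
h = r sin θ − e = 53.007868 − 4 = 49.007868
x = r cos θ + √(L² − h²) = -10.303686 + 222.670674 = 212.366988
dx/dθ = −r sin θ − h·r cos θ/√(L² − h²) (θ in radians; h = 49.007868) = -50.740117

x = 212.3670, dx/dθ = -50.7401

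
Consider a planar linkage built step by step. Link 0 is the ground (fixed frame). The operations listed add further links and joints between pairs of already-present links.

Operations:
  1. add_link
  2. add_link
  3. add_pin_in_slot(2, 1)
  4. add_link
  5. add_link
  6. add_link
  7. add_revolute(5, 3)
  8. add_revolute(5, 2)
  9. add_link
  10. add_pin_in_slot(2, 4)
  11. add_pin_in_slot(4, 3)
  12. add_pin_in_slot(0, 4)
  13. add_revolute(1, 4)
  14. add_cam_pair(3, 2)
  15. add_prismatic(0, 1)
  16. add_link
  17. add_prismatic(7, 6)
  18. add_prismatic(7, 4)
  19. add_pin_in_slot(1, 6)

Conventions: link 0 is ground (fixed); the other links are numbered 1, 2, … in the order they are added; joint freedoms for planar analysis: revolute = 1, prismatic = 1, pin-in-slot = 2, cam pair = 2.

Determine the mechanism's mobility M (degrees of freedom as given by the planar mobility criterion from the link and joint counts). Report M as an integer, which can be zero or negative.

(L,J1,J2)=(1,0,0); link0 fixed
link1: (2,0,0)
link2: (3,0,0)
PS 2-1 [J2]: (3,0,1)
link3: (4,0,1)
link4: (5,0,1)
link5: (6,0,1)
R 5-3 [J1]: (6,1,1)
R 5-2 [J1]: (6,2,1)
link6: (7,2,1)
PS 2-4 [J2]: (7,2,2)
PS 4-3 [J2]: (7,2,3)
PS 0-4 [J2]: (7,2,4)
R 1-4 [J1]: (7,3,4)
C 3-2 [J2]: (7,3,5)
P 0-1 [J1]: (7,4,5)
link7: (8,4,5)
P 7-6 [J1]: (8,5,5)
P 7-4 [J1]: (8,6,5)
PS 1-6 [J2]: (8,6,6)
Grübler: 3·7 − 2·6 − 6 = 3

M = 3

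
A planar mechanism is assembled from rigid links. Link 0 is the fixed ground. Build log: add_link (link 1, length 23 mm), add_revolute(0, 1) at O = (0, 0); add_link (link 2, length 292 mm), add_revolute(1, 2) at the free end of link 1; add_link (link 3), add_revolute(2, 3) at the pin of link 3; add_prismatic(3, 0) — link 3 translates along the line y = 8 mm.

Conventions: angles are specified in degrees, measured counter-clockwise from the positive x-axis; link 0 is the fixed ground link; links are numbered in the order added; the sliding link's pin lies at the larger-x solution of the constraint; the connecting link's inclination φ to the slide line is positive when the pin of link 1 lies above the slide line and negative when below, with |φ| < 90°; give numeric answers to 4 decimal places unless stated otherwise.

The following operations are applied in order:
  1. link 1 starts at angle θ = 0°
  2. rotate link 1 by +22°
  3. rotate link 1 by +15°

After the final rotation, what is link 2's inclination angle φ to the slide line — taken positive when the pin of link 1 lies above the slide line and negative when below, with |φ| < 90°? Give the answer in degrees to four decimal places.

geometry: r = 23 mm, L = 292 mm, e = 8 mm; θ starts at 0°
rotate link 1 by +22°: θ ← 0° +22° = 22°
rotate link 1 by +15°: θ ← 22° +15° = 37°
h = r sin θ − e = 13.841746 − 8 = 5.841746
sin φ = h / L = 5.841746 / 292 = 0.02000598
φ = arcsin(0.02000598) = 1.146335°

1.1463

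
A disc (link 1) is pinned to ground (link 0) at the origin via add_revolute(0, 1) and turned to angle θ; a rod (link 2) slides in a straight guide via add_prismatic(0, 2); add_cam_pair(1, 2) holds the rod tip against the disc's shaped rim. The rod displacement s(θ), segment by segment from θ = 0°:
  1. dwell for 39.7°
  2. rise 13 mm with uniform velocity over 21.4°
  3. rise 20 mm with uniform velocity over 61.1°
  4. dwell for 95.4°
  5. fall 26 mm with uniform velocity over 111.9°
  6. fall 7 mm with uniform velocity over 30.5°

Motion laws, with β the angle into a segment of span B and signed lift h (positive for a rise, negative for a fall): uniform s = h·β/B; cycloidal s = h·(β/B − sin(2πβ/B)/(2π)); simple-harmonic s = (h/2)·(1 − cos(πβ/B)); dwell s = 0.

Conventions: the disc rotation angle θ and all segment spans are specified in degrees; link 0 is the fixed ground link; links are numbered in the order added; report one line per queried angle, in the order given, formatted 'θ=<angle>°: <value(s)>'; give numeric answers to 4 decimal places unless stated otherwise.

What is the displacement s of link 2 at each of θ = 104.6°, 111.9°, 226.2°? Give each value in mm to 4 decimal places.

segment 1 (0° to 39.7°, dwell): s unchanged at 0.0000
segment 2 (39.7° to 61.1°, uniform, h = 13) is passed completely: s = 0.0000 + (13) = 13.0000
θ = 104.6° falls in segment 3 (61.1° to 122.2°, uniform, h = 20): β = 104.6 − 61.1 = 43.5°, B = 61.1°; Δs = 20·43.5/61.1 = 14.2390; s = 13.0000 + 14.2390 = 27.2390
θ = 111.9° falls in segment 3 (61.1° to 122.2°, uniform, h = 20): β = 111.9 − 61.1 = 50.8°, B = 61.1°; Δs = 20·50.8/61.1 = 16.6285; s = 13.0000 + 16.6285 = 29.6285
segment 3 (61.1° to 122.2°, uniform, h = 20) is passed completely: s = 13.0000 + (20) = 33.0000
segment 4 (122.2° to 217.6°, dwell): s unchanged at 33.0000
θ = 226.2° falls in segment 5 (217.6° to 329.5°, uniform, h = -26): β = 226.2 − 217.6 = 8.6°, B = 111.9°; Δs = -26·8.6/111.9 = -1.9982; s = 33.0000 − 1.9982 = 31.0018

θ=104.6°: 27.2390
θ=111.9°: 29.6285
θ=226.2°: 31.0018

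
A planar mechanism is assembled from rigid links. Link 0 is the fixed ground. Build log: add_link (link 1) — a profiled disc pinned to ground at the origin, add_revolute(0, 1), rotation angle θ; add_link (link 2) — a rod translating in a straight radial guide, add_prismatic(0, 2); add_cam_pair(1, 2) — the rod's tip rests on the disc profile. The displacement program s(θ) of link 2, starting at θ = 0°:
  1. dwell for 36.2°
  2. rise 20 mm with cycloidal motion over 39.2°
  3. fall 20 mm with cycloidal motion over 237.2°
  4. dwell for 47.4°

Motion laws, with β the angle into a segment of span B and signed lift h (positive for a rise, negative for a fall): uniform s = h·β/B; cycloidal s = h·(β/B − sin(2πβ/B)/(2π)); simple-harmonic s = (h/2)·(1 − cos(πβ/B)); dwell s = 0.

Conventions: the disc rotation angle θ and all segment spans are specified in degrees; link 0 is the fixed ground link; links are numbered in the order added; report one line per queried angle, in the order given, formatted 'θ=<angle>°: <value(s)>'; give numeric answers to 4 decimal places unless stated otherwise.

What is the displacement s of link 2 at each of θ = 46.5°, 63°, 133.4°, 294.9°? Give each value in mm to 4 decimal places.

seg 1 [0°–36.2°] dwell: s stays 0.0000
seg 2 [36.2°–75.4°] cycloidal, h=20: θ=46.5° here. β=10.3, B=39.2. 20·(0.2628 − sin(2π·0.2628)/(2π)) = 2.0822 → s = 2.0822
seg 2 [36.2°–75.4°] cycloidal, h=20: θ=63° here. β=26.8, B=39.2. 20·(0.6837 − sin(2π·0.6837)/(2π)) = 16.5841 → s = 16.5841
seg 2 [36.2°–75.4°] cycloidal, h=20: full span → s += 20 → s = 20.0000
seg 3 [75.4°–312.6°] cycloidal, h=-20: θ=133.4° here. β=58, B=237.2. -20·(0.2445 − sin(2π·0.2445)/(2π)) = -1.7092 → s = 18.2908
seg 3 [75.4°–312.6°] cycloidal, h=-20: θ=294.9° here. β=219.5, B=237.2. -20·(0.9254 − sin(2π·0.9254)/(2π)) = -19.9459 → s = 0.0541

θ=46.5°: 2.0822
θ=63°: 16.5841
θ=133.4°: 18.2908
θ=294.9°: 0.0541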